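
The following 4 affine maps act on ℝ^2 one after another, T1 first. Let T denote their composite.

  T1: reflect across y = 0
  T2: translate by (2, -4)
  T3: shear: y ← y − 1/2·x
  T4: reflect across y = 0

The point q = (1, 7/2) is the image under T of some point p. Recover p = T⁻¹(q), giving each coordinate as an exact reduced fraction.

p = (-1, -1)

T1 = [1 0 0; 0 -1 0; 0 0 1]
T2·T1 = [1 0 2; 0 -1 -4; 0 0 1]
T3·…·T1 = [1 0 2; -1/2 -1 -5; 0 0 1]
T4·…·T1 = [1 0 2; 1/2 1 5; 0 0 1]
det M = 1; M⁻¹ = [1 0 -2; -1/2 1 -4; 0 0 1]
M⁻¹ · (1, 7/2)ᵀ = (-1, -1)ᵀ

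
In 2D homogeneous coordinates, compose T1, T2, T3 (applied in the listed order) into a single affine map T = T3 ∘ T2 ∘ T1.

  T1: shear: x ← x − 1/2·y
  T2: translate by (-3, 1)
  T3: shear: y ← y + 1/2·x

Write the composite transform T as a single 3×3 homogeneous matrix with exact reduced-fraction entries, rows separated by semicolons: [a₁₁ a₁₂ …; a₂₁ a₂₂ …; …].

T = [1 -1/2 -3; 1/2 3/4 -1/2; 0 0 1]

T1 = [1 -1/2 0; 0 1 0; 0 0 1]
T2·T1 = [1 -1/2 -3; 0 1 1; 0 0 1]
T3·…·T1 = [1 -1/2 -3; 1/2 3/4 -1/2; 0 0 1]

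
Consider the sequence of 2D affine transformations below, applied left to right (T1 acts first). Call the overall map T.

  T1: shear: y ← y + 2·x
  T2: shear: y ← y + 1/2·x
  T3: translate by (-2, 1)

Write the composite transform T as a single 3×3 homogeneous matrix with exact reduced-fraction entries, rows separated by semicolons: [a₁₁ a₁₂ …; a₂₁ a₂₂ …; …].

T = [1 0 -2; 5/2 1 1; 0 0 1]

T1 = [1 0 0; 2 1 0; 0 0 1]
T2·T1 = [1 0 0; 5/2 1 0; 0 0 1]
T3·…·T1 = [1 0 -2; 5/2 1 1; 0 0 1]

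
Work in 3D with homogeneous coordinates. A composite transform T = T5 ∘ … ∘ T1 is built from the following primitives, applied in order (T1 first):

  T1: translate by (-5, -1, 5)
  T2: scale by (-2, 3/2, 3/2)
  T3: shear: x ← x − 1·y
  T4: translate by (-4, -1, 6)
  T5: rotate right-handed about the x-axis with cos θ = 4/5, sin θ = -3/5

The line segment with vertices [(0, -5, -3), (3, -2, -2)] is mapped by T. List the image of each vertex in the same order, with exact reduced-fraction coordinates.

T1 translate by (-5, -1, 5): (0, -5, -3) → (-5, -6, 2); (3, -2, -2) → (-2, -3, 3)
T2 scale by (-2, 3/2, 3/2): (-5, -6, 2) → (10, -9, 3); (-2, -3, 3) → (4, -9/2, 9/2)
T3 shear: x ← x − 1·y: (10, -9, 3) → (19, -9, 3); (4, -9/2, 9/2) → (17/2, -9/2, 9/2)
T4 translate by (-4, -1, 6): (19, -9, 3) → (15, -10, 9); (17/2, -9/2, 9/2) → (9/2, -11/2, 21/2)
T5 rotate right-handed about the x-axis with cos θ = 4/5, sin θ = -3/5: (15, -10, 9) → (15, -13/5, 66/5); (9/2, -11/2, 21/2) → (9/2, 19/10, 117/10)

image vertices: (15, -13/5, 66/5), (9/2, 19/10, 117/10)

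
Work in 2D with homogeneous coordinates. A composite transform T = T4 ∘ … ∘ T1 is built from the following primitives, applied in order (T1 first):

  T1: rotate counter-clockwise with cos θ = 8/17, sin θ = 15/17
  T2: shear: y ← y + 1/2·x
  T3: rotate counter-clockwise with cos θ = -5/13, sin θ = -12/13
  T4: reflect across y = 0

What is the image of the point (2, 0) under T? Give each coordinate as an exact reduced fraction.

T(p) = (376/221, 382/221)

T1 rotate counter-clockwise with cos θ = 8/17, sin θ = 15/17: (2, 0) → (16/17, 30/17)
T2 shear: y ← y + 1/2·x: (16/17, 30/17) → (16/17, 38/17)
T3 rotate counter-clockwise with cos θ = -5/13, sin θ = -12/13: (16/17, 38/17) → (376/221, -382/221)
T4 reflect across y = 0: (376/221, -382/221) → (376/221, 382/221)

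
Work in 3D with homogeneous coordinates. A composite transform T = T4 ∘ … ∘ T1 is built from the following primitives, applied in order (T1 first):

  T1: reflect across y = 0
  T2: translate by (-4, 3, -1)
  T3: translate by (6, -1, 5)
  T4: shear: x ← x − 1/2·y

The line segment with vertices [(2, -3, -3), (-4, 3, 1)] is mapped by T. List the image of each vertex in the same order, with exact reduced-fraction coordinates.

T1 reflect across y = 0: (2, -3, -3) → (2, 3, -3); (-4, 3, 1) → (-4, -3, 1)
T2 translate by (-4, 3, -1): (2, 3, -3) → (-2, 6, -4); (-4, -3, 1) → (-8, 0, 0)
T3 translate by (6, -1, 5): (-2, 6, -4) → (4, 5, 1); (-8, 0, 0) → (-2, -1, 5)
T4 shear: x ← x − 1/2·y: (4, 5, 1) → (3/2, 5, 1); (-2, -1, 5) → (-3/2, -1, 5)

image vertices: (3/2, 5, 1), (-3/2, -1, 5)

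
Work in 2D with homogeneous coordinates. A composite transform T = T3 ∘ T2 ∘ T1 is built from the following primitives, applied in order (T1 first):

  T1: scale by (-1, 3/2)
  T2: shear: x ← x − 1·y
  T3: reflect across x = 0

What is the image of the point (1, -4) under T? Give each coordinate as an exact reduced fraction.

T(p) = (-5, -6)

T1 scale by (-1, 3/2): (1, -4) → (-1, -6)
T2 shear: x ← x − 1·y: (-1, -6) → (5, -6)
T3 reflect across x = 0: (5, -6) → (-5, -6)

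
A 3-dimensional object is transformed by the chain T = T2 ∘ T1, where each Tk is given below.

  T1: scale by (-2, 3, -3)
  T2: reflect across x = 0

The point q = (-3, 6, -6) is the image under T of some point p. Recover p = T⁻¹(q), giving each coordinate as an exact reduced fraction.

p = (-3/2, 2, 2)

T1 = [-2 0 0 0; 0 3 0 0; 0 0 -3 0; 0 0 0 1]
T2·T1 = [2 0 0 0; 0 3 0 0; 0 0 -3 0; 0 0 0 1]
det M = -18; M⁻¹ = [1/2 0 0 0; 0 1/3 0 0; 0 0 -1/3 0; 0 0 0 1]
M⁻¹ · (-3, 6, -6)ᵀ = (-3/2, 2, 2)ᵀ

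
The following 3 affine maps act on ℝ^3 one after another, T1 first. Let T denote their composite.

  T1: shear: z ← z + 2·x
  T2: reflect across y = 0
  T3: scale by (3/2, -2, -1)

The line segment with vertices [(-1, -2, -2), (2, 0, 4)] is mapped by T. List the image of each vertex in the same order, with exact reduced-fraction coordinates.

T1 shear: z ← z + 2·x: (-1, -2, -2) → (-1, -2, -4); (2, 0, 4) → (2, 0, 8)
T2 reflect across y = 0: (-1, -2, -4) → (-1, 2, -4); (2, 0, 8) → (2, 0, 8)
T3 scale by (3/2, -2, -1): (-1, 2, -4) → (-3/2, -4, 4); (2, 0, 8) → (3, 0, -8)

image vertices: (-3/2, -4, 4), (3, 0, -8)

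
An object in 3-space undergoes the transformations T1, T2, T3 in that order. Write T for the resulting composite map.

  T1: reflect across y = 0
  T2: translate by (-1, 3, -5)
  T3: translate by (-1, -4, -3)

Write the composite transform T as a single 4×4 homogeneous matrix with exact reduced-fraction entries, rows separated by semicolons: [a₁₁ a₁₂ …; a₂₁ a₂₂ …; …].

T1 = [1 0 0 0; 0 -1 0 0; 0 0 1 0; 0 0 0 1]
T2·T1 = [1 0 0 -1; 0 -1 0 3; 0 0 1 -5; 0 0 0 1]
T3·…·T1 = [1 0 0 -2; 0 -1 0 -1; 0 0 1 -8; 0 0 0 1]

T = [1 0 0 -2; 0 -1 0 -1; 0 0 1 -8; 0 0 0 1]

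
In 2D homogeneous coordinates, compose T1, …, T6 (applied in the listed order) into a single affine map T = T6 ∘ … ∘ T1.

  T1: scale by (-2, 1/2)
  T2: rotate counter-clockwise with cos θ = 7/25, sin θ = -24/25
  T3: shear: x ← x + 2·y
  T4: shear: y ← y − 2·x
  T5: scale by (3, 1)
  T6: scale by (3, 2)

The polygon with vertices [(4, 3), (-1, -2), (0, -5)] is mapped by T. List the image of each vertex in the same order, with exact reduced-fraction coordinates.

T1 scale by (-2, 1/2): (4, 3) → (-8, 3/2); (-1, -2) → (2, -1); (0, -5) → (0, -5/2)
T2 rotate counter-clockwise with cos θ = 7/25, sin θ = -24/25: (-8, 3/2) → (-4/5, 81/10); (2, -1) → (-2/5, -11/5); (0, -5/2) → (-12/5, -7/10)
T3 shear: x ← x + 2·y: (-4/5, 81/10) → (77/5, 81/10); (-2/5, -11/5) → (-24/5, -11/5); (-12/5, -7/10) → (-19/5, -7/10)
T4 shear: y ← y − 2·x: (77/5, 81/10) → (77/5, -227/10); (-24/5, -11/5) → (-24/5, 37/5); (-19/5, -7/10) → (-19/5, 69/10)
T5 scale by (3, 1): (77/5, -227/10) → (231/5, -227/10); (-24/5, 37/5) → (-72/5, 37/5); (-19/5, 69/10) → (-57/5, 69/10)
T6 scale by (3, 2): (231/5, -227/10) → (693/5, -227/5); (-72/5, 37/5) → (-216/5, 74/5); (-57/5, 69/10) → (-171/5, 69/5)

image vertices: (693/5, -227/5), (-216/5, 74/5), (-171/5, 69/5)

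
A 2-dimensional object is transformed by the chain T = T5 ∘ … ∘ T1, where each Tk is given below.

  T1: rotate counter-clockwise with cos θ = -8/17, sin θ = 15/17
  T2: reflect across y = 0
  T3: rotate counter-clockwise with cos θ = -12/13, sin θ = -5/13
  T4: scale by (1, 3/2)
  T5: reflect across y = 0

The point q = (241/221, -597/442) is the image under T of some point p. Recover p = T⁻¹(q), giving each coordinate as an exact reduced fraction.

T1 = [-8/17 -15/17 0; 15/17 -8/17 0; 0 0 1]
T2·T1 = [-8/17 -15/17 0; -15/17 8/17 0; 0 0 1]
T3·…·T1 = [21/221 220/221 0; 220/221 -21/221 0; 0 0 1]
T4·…·T1 = [21/221 220/221 0; 330/221 -63/442 0; 0 0 1]
T5·…·T1 = [21/221 220/221 0; -330/221 63/442 0; 0 0 1]
det M = 3/2; M⁻¹ = [21/221 -440/663 0; 220/221 14/221 0; 0 0 1]
M⁻¹ · (241/221, -597/442)ᵀ = (1, 1)ᵀ

p = (1, 1)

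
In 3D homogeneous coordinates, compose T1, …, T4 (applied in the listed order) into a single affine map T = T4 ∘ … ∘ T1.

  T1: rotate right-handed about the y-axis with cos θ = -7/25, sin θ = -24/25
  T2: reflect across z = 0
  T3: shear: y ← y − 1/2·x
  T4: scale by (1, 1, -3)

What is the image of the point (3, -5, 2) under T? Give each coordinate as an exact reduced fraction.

T1 rotate right-handed about the y-axis with cos θ = -7/25, sin θ = -24/25: (3, -5, 2) → (-69/25, -5, 58/25)
T2 reflect across z = 0: (-69/25, -5, 58/25) → (-69/25, -5, -58/25)
T3 shear: y ← y − 1/2·x: (-69/25, -5, -58/25) → (-69/25, -181/50, -58/25)
T4 scale by (1, 1, -3): (-69/25, -181/50, -58/25) → (-69/25, -181/50, 174/25)

T(p) = (-69/25, -181/50, 174/25)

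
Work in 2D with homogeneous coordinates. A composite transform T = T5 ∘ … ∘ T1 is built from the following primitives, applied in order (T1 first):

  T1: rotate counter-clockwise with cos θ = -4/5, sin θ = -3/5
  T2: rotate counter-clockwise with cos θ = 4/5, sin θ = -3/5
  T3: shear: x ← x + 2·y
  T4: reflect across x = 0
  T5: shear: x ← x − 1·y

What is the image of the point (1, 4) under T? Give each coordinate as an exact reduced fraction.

T(p) = (13, -4)

T1 rotate counter-clockwise with cos θ = -4/5, sin θ = -3/5: (1, 4) → (8/5, -19/5)
T2 rotate counter-clockwise with cos θ = 4/5, sin θ = -3/5: (8/5, -19/5) → (-1, -4)
T3 shear: x ← x + 2·y: (-1, -4) → (-9, -4)
T4 reflect across x = 0: (-9, -4) → (9, -4)
T5 shear: x ← x − 1·y: (9, -4) → (13, -4)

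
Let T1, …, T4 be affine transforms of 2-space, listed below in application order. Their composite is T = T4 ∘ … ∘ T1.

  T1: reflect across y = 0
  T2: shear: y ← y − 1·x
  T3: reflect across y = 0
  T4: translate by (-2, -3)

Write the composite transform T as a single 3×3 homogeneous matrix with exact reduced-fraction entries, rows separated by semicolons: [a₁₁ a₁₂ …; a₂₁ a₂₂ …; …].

T1 = [1 0 0; 0 -1 0; 0 0 1]
T2·T1 = [1 0 0; -1 -1 0; 0 0 1]
T3·…·T1 = [1 0 0; 1 1 0; 0 0 1]
T4·…·T1 = [1 0 -2; 1 1 -3; 0 0 1]

T = [1 0 -2; 1 1 -3; 0 0 1]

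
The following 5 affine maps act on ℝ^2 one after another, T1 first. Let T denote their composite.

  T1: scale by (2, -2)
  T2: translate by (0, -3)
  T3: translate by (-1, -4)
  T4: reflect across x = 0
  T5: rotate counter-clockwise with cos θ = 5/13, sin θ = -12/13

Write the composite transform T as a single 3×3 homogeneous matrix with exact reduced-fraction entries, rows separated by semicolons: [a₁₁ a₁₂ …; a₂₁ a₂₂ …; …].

T1 = [2 0 0; 0 -2 0; 0 0 1]
T2·T1 = [2 0 0; 0 -2 -3; 0 0 1]
T3·…·T1 = [2 0 -1; 0 -2 -7; 0 0 1]
T4·…·T1 = [-2 0 1; 0 -2 -7; 0 0 1]
T5·…·T1 = [-10/13 -24/13 -79/13; 24/13 -10/13 -47/13; 0 0 1]

T = [-10/13 -24/13 -79/13; 24/13 -10/13 -47/13; 0 0 1]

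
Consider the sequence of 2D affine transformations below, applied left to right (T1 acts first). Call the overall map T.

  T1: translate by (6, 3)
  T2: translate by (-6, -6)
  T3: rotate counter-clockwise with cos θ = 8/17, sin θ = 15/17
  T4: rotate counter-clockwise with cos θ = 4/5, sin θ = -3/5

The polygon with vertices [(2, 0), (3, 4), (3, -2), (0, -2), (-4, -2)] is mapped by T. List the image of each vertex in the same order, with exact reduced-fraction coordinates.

T1 translate by (6, 3): (2, 0) → (8, 3); (3, 4) → (9, 7); (3, -2) → (9, 1); (0, -2) → (6, 1); (-4, -2) → (2, 1)
T2 translate by (-6, -6): (8, 3) → (2, -3); (9, 7) → (3, 1); (9, 1) → (3, -5); (6, 1) → (0, -5); (2, 1) → (-4, -5)
T3 rotate counter-clockwise with cos θ = 8/17, sin θ = 15/17: (2, -3) → (61/17, 6/17); (3, 1) → (9/17, 53/17); (3, -5) → (99/17, 5/17); (0, -5) → (75/17, -40/17); (-4, -5) → (43/17, -100/17)
T4 rotate counter-clockwise with cos θ = 4/5, sin θ = -3/5: (61/17, 6/17) → (262/85, -159/85); (9/17, 53/17) → (39/17, 37/17); (99/17, 5/17) → (411/85, -277/85); (75/17, -40/17) → (36/17, -77/17); (43/17, -100/17) → (-128/85, -529/85)

image vertices: (262/85, -159/85), (39/17, 37/17), (411/85, -277/85), (36/17, -77/17), (-128/85, -529/85)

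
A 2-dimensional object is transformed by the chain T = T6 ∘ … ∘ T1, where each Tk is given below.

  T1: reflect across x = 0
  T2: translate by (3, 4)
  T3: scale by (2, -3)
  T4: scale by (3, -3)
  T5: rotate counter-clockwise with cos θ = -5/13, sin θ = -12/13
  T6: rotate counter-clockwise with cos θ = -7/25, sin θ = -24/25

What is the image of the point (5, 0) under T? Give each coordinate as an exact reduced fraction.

T(p) = (-4308/325, -11556/325)

T1 reflect across x = 0: (5, 0) → (-5, 0)
T2 translate by (3, 4): (-5, 0) → (-2, 4)
T3 scale by (2, -3): (-2, 4) → (-4, -12)
T4 scale by (3, -3): (-4, -12) → (-12, 36)
T5 rotate counter-clockwise with cos θ = -5/13, sin θ = -12/13: (-12, 36) → (492/13, -36/13)
T6 rotate counter-clockwise with cos θ = -7/25, sin θ = -24/25: (492/13, -36/13) → (-4308/325, -11556/325)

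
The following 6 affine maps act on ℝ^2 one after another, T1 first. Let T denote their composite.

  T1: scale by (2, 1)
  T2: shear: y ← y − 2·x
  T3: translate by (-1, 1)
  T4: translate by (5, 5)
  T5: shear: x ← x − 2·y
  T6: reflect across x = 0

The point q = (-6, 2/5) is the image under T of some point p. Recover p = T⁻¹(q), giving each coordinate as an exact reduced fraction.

p = (7/5, 0)

T1 = [2 0 0; 0 1 0; 0 0 1]
T2·T1 = [2 0 0; -4 1 0; 0 0 1]
T3·…·T1 = [2 0 -1; -4 1 1; 0 0 1]
T4·…·T1 = [2 0 4; -4 1 6; 0 0 1]
T5·…·T1 = [10 -2 -8; -4 1 6; 0 0 1]
T6·…·T1 = [-10 2 8; -4 1 6; 0 0 1]
det M = -2; M⁻¹ = [-1/2 1 -2; -2 5 -14; 0 0 1]
M⁻¹ · (-6, 2/5)ᵀ = (7/5, 0)ᵀ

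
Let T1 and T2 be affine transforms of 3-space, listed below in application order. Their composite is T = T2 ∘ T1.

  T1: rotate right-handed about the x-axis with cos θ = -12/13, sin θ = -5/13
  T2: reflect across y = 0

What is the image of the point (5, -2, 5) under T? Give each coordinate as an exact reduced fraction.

T1 rotate right-handed about the x-axis with cos θ = -12/13, sin θ = -5/13: (5, -2, 5) → (5, 49/13, -50/13)
T2 reflect across y = 0: (5, 49/13, -50/13) → (5, -49/13, -50/13)

T(p) = (5, -49/13, -50/13)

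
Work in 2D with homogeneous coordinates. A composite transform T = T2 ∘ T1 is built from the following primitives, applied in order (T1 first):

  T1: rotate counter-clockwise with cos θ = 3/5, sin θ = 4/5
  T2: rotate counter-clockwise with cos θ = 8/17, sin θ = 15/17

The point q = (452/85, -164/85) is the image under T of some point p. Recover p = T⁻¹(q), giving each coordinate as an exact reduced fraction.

p = (-4, -4)

T1 = [3/5 -4/5 0; 4/5 3/5 0; 0 0 1]
T2·T1 = [-36/85 -77/85 0; 77/85 -36/85 0; 0 0 1]
det M = 1; M⁻¹ = [-36/85 77/85 0; -77/85 -36/85 0; 0 0 1]
M⁻¹ · (452/85, -164/85)ᵀ = (-4, -4)ᵀ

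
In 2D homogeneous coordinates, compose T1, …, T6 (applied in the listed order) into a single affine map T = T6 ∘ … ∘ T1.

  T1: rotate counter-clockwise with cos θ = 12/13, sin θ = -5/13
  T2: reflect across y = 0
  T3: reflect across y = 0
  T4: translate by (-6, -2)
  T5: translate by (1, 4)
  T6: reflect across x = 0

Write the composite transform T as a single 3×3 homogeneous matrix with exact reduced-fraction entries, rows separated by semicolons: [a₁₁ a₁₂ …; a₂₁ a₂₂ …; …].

T = [-12/13 -5/13 5; -5/13 12/13 2; 0 0 1]

T1 = [12/13 5/13 0; -5/13 12/13 0; 0 0 1]
T2·T1 = [12/13 5/13 0; 5/13 -12/13 0; 0 0 1]
T3·…·T1 = [12/13 5/13 0; -5/13 12/13 0; 0 0 1]
T4·…·T1 = [12/13 5/13 -6; -5/13 12/13 -2; 0 0 1]
T5·…·T1 = [12/13 5/13 -5; -5/13 12/13 2; 0 0 1]
T6·…·T1 = [-12/13 -5/13 5; -5/13 12/13 2; 0 0 1]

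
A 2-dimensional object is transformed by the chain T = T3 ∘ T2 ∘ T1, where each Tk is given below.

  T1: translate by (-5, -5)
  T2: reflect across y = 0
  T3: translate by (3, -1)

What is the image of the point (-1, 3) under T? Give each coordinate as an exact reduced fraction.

T1 translate by (-5, -5): (-1, 3) → (-6, -2)
T2 reflect across y = 0: (-6, -2) → (-6, 2)
T3 translate by (3, -1): (-6, 2) → (-3, 1)

T(p) = (-3, 1)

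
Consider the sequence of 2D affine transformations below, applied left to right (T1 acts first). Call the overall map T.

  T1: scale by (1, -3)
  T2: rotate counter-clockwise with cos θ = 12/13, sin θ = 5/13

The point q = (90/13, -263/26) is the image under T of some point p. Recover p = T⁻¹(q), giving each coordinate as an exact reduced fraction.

T1 = [1 0 0; 0 -3 0; 0 0 1]
T2·T1 = [12/13 15/13 0; 5/13 -36/13 0; 0 0 1]
det M = -3; M⁻¹ = [12/13 5/13 0; 5/39 -4/13 0; 0 0 1]
M⁻¹ · (90/13, -263/26)ᵀ = (5/2, 4)ᵀ

p = (5/2, 4)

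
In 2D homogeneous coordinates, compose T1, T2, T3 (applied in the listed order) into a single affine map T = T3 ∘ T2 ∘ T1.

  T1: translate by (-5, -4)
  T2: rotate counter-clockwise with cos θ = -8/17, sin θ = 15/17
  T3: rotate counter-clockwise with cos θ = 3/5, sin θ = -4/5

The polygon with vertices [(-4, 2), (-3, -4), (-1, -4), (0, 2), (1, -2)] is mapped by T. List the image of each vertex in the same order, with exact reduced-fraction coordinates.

image vertices: (-2, -9), (328/85, -904/85), (80/17, -150/17), (-26/85, -457/85), (318/85, -524/85)

T1 translate by (-5, -4): (-4, 2) → (-9, -2); (-3, -4) → (-8, -8); (-1, -4) → (-6, -8); (0, 2) → (-5, -2); (1, -2) → (-4, -6)
T2 rotate counter-clockwise with cos θ = -8/17, sin θ = 15/17: (-9, -2) → (6, -7); (-8, -8) → (184/17, -56/17); (-6, -8) → (168/17, -26/17); (-5, -2) → (70/17, -59/17); (-4, -6) → (122/17, -12/17)
T3 rotate counter-clockwise with cos θ = 3/5, sin θ = -4/5: (6, -7) → (-2, -9); (184/17, -56/17) → (328/85, -904/85); (168/17, -26/17) → (80/17, -150/17); (70/17, -59/17) → (-26/85, -457/85); (122/17, -12/17) → (318/85, -524/85)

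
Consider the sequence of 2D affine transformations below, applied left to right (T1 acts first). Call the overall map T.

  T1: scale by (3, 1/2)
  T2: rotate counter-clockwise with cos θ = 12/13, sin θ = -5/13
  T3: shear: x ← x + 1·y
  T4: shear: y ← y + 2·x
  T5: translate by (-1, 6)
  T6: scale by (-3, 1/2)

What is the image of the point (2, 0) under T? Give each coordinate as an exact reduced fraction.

T(p) = (-87/13, 66/13)

T1 scale by (3, 1/2): (2, 0) → (6, 0)
T2 rotate counter-clockwise with cos θ = 12/13, sin θ = -5/13: (6, 0) → (72/13, -30/13)
T3 shear: x ← x + 1·y: (72/13, -30/13) → (42/13, -30/13)
T4 shear: y ← y + 2·x: (42/13, -30/13) → (42/13, 54/13)
T5 translate by (-1, 6): (42/13, 54/13) → (29/13, 132/13)
T6 scale by (-3, 1/2): (29/13, 132/13) → (-87/13, 66/13)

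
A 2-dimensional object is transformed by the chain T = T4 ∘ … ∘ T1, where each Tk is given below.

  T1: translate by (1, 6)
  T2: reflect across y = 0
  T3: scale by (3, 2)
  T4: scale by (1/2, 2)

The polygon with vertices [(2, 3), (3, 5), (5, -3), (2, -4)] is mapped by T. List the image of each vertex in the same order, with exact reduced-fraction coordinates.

T1 translate by (1, 6): (2, 3) → (3, 9); (3, 5) → (4, 11); (5, -3) → (6, 3); (2, -4) → (3, 2)
T2 reflect across y = 0: (3, 9) → (3, -9); (4, 11) → (4, -11); (6, 3) → (6, -3); (3, 2) → (3, -2)
T3 scale by (3, 2): (3, -9) → (9, -18); (4, -11) → (12, -22); (6, -3) → (18, -6); (3, -2) → (9, -4)
T4 scale by (1/2, 2): (9, -18) → (9/2, -36); (12, -22) → (6, -44); (18, -6) → (9, -12); (9, -4) → (9/2, -8)

image vertices: (9/2, -36), (6, -44), (9, -12), (9/2, -8)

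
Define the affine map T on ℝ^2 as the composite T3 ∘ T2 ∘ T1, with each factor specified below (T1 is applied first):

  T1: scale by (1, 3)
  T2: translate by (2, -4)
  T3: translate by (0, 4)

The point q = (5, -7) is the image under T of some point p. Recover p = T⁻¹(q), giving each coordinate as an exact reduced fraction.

T1 = [1 0 0; 0 3 0; 0 0 1]
T2·T1 = [1 0 2; 0 3 -4; 0 0 1]
T3·…·T1 = [1 0 2; 0 3 0; 0 0 1]
det M = 3; M⁻¹ = [1 0 -2; 0 1/3 0; 0 0 1]
M⁻¹ · (5, -7)ᵀ = (3, -7/3)ᵀ

p = (3, -7/3)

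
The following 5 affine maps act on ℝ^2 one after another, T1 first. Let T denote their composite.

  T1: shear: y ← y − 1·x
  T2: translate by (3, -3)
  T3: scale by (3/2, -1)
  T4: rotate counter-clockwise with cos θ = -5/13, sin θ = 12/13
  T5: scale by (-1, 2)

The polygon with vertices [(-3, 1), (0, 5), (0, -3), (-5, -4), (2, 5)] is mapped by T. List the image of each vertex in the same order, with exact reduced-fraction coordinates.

T1 shear: y ← y − 1·x: (-3, 1) → (-3, 4); (0, 5) → (0, 5); (0, -3) → (0, -3); (-5, -4) → (-5, 1); (2, 5) → (2, 3)
T2 translate by (3, -3): (-3, 4) → (0, 1); (0, 5) → (3, 2); (0, -3) → (3, -6); (-5, 1) → (-2, -2); (2, 3) → (5, 0)
T3 scale by (3/2, -1): (0, 1) → (0, -1); (3, 2) → (9/2, -2); (3, -6) → (9/2, 6); (-2, -2) → (-3, 2); (5, 0) → (15/2, 0)
T4 rotate counter-clockwise with cos θ = -5/13, sin θ = 12/13: (0, -1) → (12/13, 5/13); (9/2, -2) → (3/26, 64/13); (9/2, 6) → (-189/26, 24/13); (-3, 2) → (-9/13, -46/13); (15/2, 0) → (-75/26, 90/13)
T5 scale by (-1, 2): (12/13, 5/13) → (-12/13, 10/13); (3/26, 64/13) → (-3/26, 128/13); (-189/26, 24/13) → (189/26, 48/13); (-9/13, -46/13) → (9/13, -92/13); (-75/26, 90/13) → (75/26, 180/13)

image vertices: (-12/13, 10/13), (-3/26, 128/13), (189/26, 48/13), (9/13, -92/13), (75/26, 180/13)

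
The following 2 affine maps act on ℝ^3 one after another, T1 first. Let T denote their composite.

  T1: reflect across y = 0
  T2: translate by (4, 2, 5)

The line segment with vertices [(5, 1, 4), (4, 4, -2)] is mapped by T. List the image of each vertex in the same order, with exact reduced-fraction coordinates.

T1 reflect across y = 0: (5, 1, 4) → (5, -1, 4); (4, 4, -2) → (4, -4, -2)
T2 translate by (4, 2, 5): (5, -1, 4) → (9, 1, 9); (4, -4, -2) → (8, -2, 3)

image vertices: (9, 1, 9), (8, -2, 3)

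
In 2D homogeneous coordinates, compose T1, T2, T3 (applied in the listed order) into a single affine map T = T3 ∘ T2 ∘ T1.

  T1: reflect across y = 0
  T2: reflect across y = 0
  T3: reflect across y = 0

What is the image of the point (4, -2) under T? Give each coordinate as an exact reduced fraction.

T1 reflect across y = 0: (4, -2) → (4, 2)
T2 reflect across y = 0: (4, 2) → (4, -2)
T3 reflect across y = 0: (4, -2) → (4, 2)

T(p) = (4, 2)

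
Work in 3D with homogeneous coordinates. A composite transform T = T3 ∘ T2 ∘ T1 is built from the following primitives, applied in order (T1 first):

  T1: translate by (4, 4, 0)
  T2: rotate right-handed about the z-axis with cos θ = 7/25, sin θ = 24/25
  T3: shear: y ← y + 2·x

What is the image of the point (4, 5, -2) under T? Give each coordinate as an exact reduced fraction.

T1 translate by (4, 4, 0): (4, 5, -2) → (8, 9, -2)
T2 rotate right-handed about the z-axis with cos θ = 7/25, sin θ = 24/25: (8, 9, -2) → (-32/5, 51/5, -2)
T3 shear: y ← y + 2·x: (-32/5, 51/5, -2) → (-32/5, -13/5, -2)

T(p) = (-32/5, -13/5, -2)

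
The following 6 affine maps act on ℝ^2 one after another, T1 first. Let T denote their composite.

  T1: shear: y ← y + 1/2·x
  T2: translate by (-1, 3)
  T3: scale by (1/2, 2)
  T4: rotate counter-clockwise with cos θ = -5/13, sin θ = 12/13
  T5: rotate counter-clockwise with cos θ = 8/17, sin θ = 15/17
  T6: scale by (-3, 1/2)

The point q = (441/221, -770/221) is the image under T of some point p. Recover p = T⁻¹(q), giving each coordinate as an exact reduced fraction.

p = (1, 0)

T1 = [1 0 0; 1/2 1 0; 0 0 1]
T2·T1 = [1 0 -1; 1/2 1 3; 0 0 1]
T3·…·T1 = [1/2 0 -1/2; 1 2 6; 0 0 1]
T4·…·T1 = [-29/26 -24/13 -139/26; 1/13 -10/13 -36/13; 0 0 1]
T5·…·T1 = [-131/221 -42/221 -16/221; -419/442 -440/221 -2661/442; 0 0 1]
T6·…·T1 = [393/221 126/221 48/221; -419/884 -220/221 -2661/884; 0 0 1]
det M = -3/2; M⁻¹ = [440/663 84/221 1; -419/1326 -262/221 -7/2; 0 0 1]
M⁻¹ · (441/221, -770/221)ᵀ = (1, 0)ᵀ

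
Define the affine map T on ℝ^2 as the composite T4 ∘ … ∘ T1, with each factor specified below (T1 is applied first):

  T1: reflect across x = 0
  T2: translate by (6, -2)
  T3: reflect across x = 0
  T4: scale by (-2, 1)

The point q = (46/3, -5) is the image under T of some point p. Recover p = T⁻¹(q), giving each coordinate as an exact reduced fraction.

T1 = [-1 0 0; 0 1 0; 0 0 1]
T2·T1 = [-1 0 6; 0 1 -2; 0 0 1]
T3·…·T1 = [1 0 -6; 0 1 -2; 0 0 1]
T4·…·T1 = [-2 0 12; 0 1 -2; 0 0 1]
det M = -2; M⁻¹ = [-1/2 0 6; 0 1 2; 0 0 1]
M⁻¹ · (46/3, -5)ᵀ = (-5/3, -3)ᵀ

p = (-5/3, -3)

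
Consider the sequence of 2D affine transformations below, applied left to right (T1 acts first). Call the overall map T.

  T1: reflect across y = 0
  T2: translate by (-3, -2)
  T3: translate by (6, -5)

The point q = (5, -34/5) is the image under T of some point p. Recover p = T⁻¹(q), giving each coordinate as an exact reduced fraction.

p = (2, -1/5)

T1 = [1 0 0; 0 -1 0; 0 0 1]
T2·T1 = [1 0 -3; 0 -1 -2; 0 0 1]
T3·…·T1 = [1 0 3; 0 -1 -7; 0 0 1]
det M = -1; M⁻¹ = [1 0 -3; 0 -1 -7; 0 0 1]
M⁻¹ · (5, -34/5)ᵀ = (2, -1/5)ᵀ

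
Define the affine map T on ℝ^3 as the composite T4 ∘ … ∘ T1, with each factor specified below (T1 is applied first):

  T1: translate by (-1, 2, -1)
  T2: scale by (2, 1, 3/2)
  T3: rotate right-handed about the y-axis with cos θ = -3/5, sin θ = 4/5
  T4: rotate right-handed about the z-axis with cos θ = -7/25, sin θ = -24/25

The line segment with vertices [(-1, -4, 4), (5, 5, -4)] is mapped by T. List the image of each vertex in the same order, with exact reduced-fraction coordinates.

T1 translate by (-1, 2, -1): (-1, -4, 4) → (-2, -2, 3); (5, 5, -4) → (4, 7, -5)
T2 scale by (2, 1, 3/2): (-2, -2, 3) → (-4, -2, 9/2); (4, 7, -5) → (8, 7, -15/2)
T3 rotate right-handed about the y-axis with cos θ = -3/5, sin θ = 4/5: (-4, -2, 9/2) → (6, -2, 1/2); (8, 7, -15/2) → (-54/5, 7, -19/10)
T4 rotate right-handed about the z-axis with cos θ = -7/25, sin θ = -24/25: (6, -2, 1/2) → (-18/5, -26/5, 1/2); (-54/5, 7, -19/10) → (1218/125, 1051/125, -19/10)

image vertices: (-18/5, -26/5, 1/2), (1218/125, 1051/125, -19/10)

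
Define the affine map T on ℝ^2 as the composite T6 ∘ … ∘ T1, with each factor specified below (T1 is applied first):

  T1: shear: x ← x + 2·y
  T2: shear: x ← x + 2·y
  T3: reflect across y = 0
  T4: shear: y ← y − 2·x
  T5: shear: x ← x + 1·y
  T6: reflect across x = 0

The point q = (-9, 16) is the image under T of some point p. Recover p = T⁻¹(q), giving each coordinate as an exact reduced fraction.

T1 = [1 2 0; 0 1 0; 0 0 1]
T2·T1 = [1 4 0; 0 1 0; 0 0 1]
T3·…·T1 = [1 4 0; 0 -1 0; 0 0 1]
T4·…·T1 = [1 4 0; -2 -9 0; 0 0 1]
T5·…·T1 = [-1 -5 0; -2 -9 0; 0 0 1]
T6·…·T1 = [1 5 0; -2 -9 0; 0 0 1]
det M = 1; M⁻¹ = [-9 -5 0; 2 1 0; 0 0 1]
M⁻¹ · (-9, 16)ᵀ = (1, -2)ᵀ

p = (1, -2)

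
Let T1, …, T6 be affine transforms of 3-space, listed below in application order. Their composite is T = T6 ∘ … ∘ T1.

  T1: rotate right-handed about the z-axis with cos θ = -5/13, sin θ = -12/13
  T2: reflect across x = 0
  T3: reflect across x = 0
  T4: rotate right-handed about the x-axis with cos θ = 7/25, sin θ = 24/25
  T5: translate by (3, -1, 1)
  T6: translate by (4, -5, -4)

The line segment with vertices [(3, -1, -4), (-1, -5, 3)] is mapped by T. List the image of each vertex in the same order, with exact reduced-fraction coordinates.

image vertices: (64/13, -919/325, -2083/325), (36/13, -2627/325, 186/325)

T1 rotate right-handed about the z-axis with cos θ = -5/13, sin θ = -12/13: (3, -1, -4) → (-27/13, -31/13, -4); (-1, -5, 3) → (-55/13, 37/13, 3)
T2 reflect across x = 0: (-27/13, -31/13, -4) → (27/13, -31/13, -4); (-55/13, 37/13, 3) → (55/13, 37/13, 3)
T3 reflect across x = 0: (27/13, -31/13, -4) → (-27/13, -31/13, -4); (55/13, 37/13, 3) → (-55/13, 37/13, 3)
T4 rotate right-handed about the x-axis with cos θ = 7/25, sin θ = 24/25: (-27/13, -31/13, -4) → (-27/13, 1031/325, -1108/325); (-55/13, 37/13, 3) → (-55/13, -677/325, 1161/325)
T5 translate by (3, -1, 1): (-27/13, 1031/325, -1108/325) → (12/13, 706/325, -783/325); (-55/13, -677/325, 1161/325) → (-16/13, -1002/325, 1486/325)
T6 translate by (4, -5, -4): (12/13, 706/325, -783/325) → (64/13, -919/325, -2083/325); (-16/13, -1002/325, 1486/325) → (36/13, -2627/325, 186/325)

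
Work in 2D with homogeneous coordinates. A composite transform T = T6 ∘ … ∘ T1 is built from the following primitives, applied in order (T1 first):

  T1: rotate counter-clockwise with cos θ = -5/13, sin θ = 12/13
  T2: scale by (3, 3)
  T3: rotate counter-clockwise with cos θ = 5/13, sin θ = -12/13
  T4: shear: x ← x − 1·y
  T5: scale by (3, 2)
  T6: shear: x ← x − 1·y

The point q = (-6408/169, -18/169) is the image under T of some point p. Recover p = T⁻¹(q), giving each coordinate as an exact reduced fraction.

T1 = [-5/13 -12/13 0; 12/13 -5/13 0; 0 0 1]
T2·T1 = [-15/13 -36/13 0; 36/13 -15/13 0; 0 0 1]
T3·…·T1 = [357/169 -360/169 0; 360/169 357/169 0; 0 0 1]
T4·…·T1 = [-3/169 -717/169 0; 360/169 357/169 0; 0 0 1]
T5·…·T1 = [-9/169 -2151/169 0; 720/169 714/169 0; 0 0 1]
T6·…·T1 = [-729/169 -2865/169 0; 720/169 714/169 0; 0 0 1]
det M = 54; M⁻¹ = [119/1521 955/3042 0; -40/507 -27/338 0; 0 0 1]
M⁻¹ · (-6408/169, -18/169)ᵀ = (-3, 3)ᵀ

p = (-3, 3)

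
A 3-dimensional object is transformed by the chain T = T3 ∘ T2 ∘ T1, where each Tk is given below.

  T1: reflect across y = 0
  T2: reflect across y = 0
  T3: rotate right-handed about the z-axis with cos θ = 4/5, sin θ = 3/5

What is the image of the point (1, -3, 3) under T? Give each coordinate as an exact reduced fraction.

T1 reflect across y = 0: (1, -3, 3) → (1, 3, 3)
T2 reflect across y = 0: (1, 3, 3) → (1, -3, 3)
T3 rotate right-handed about the z-axis with cos θ = 4/5, sin θ = 3/5: (1, -3, 3) → (13/5, -9/5, 3)

T(p) = (13/5, -9/5, 3)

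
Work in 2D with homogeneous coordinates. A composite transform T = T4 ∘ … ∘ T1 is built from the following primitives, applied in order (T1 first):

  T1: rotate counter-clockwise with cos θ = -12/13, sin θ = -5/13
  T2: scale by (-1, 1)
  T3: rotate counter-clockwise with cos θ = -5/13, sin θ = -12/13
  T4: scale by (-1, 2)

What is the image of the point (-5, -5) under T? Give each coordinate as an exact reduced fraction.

T1 rotate counter-clockwise with cos θ = -12/13, sin θ = -5/13: (-5, -5) → (35/13, 85/13)
T2 scale by (-1, 1): (35/13, 85/13) → (-35/13, 85/13)
T3 rotate counter-clockwise with cos θ = -5/13, sin θ = -12/13: (-35/13, 85/13) → (1195/169, -5/169)
T4 scale by (-1, 2): (1195/169, -5/169) → (-1195/169, -10/169)

T(p) = (-1195/169, -10/169)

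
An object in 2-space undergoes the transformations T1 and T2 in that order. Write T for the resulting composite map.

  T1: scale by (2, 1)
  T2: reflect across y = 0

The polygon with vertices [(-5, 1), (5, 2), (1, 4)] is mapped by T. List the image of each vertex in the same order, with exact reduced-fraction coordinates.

T1 scale by (2, 1): (-5, 1) → (-10, 1); (5, 2) → (10, 2); (1, 4) → (2, 4)
T2 reflect across y = 0: (-10, 1) → (-10, -1); (10, 2) → (10, -2); (2, 4) → (2, -4)

image vertices: (-10, -1), (10, -2), (2, -4)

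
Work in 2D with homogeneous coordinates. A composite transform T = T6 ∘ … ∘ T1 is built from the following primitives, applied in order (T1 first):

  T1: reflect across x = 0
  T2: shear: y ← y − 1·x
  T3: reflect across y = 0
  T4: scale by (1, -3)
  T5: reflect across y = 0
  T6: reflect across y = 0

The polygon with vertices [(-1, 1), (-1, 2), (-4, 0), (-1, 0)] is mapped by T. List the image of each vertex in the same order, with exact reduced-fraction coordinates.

image vertices: (1, 0), (1, 3), (4, -12), (1, -3)

T1 reflect across x = 0: (-1, 1) → (1, 1); (-1, 2) → (1, 2); (-4, 0) → (4, 0); (-1, 0) → (1, 0)
T2 shear: y ← y − 1·x: (1, 1) → (1, 0); (1, 2) → (1, 1); (4, 0) → (4, -4); (1, 0) → (1, -1)
T3 reflect across y = 0: (1, 0) → (1, 0); (1, 1) → (1, -1); (4, -4) → (4, 4); (1, -1) → (1, 1)
T4 scale by (1, -3): (1, 0) → (1, 0); (1, -1) → (1, 3); (4, 4) → (4, -12); (1, 1) → (1, -3)
T5 reflect across y = 0: (1, 0) → (1, 0); (1, 3) → (1, -3); (4, -12) → (4, 12); (1, -3) → (1, 3)
T6 reflect across y = 0: (1, 0) → (1, 0); (1, -3) → (1, 3); (4, 12) → (4, -12); (1, 3) → (1, -3)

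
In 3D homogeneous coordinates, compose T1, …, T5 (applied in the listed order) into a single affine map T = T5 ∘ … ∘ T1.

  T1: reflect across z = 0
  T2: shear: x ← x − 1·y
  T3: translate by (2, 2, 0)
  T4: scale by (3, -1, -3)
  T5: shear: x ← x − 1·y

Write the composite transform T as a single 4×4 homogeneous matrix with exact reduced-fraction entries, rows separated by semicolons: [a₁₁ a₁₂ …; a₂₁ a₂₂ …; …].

T = [3 -2 0 8; 0 -1 0 -2; 0 0 3 0; 0 0 0 1]

T1 = [1 0 0 0; 0 1 0 0; 0 0 -1 0; 0 0 0 1]
T2·T1 = [1 -1 0 0; 0 1 0 0; 0 0 -1 0; 0 0 0 1]
T3·…·T1 = [1 -1 0 2; 0 1 0 2; 0 0 -1 0; 0 0 0 1]
T4·…·T1 = [3 -3 0 6; 0 -1 0 -2; 0 0 3 0; 0 0 0 1]
T5·…·T1 = [3 -2 0 8; 0 -1 0 -2; 0 0 3 0; 0 0 0 1]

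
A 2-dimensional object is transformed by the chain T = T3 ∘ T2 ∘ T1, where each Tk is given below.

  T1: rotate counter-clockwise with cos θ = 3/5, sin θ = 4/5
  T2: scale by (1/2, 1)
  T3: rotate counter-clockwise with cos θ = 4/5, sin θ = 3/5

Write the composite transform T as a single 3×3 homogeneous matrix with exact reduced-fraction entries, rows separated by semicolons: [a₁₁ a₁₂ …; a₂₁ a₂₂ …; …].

T = [-6/25 -17/25 0; 41/50 6/25 0; 0 0 1]

T1 = [3/5 -4/5 0; 4/5 3/5 0; 0 0 1]
T2·T1 = [3/10 -2/5 0; 4/5 3/5 0; 0 0 1]
T3·…·T1 = [-6/25 -17/25 0; 41/50 6/25 0; 0 0 1]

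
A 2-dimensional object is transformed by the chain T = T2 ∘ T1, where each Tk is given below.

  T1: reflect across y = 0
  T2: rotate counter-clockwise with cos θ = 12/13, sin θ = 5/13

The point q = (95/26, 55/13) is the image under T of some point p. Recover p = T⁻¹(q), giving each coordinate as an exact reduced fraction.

T1 = [1 0 0; 0 -1 0; 0 0 1]
T2·T1 = [12/13 5/13 0; 5/13 -12/13 0; 0 0 1]
det M = -1; M⁻¹ = [12/13 5/13 0; 5/13 -12/13 0; 0 0 1]
M⁻¹ · (95/26, 55/13)ᵀ = (5, -5/2)ᵀ

p = (5, -5/2)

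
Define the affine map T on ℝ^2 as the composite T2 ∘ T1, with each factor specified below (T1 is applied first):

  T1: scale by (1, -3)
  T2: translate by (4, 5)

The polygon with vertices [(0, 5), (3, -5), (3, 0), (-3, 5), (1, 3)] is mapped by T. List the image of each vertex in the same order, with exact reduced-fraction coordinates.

image vertices: (4, -10), (7, 20), (7, 5), (1, -10), (5, -4)

T1 scale by (1, -3): (0, 5) → (0, -15); (3, -5) → (3, 15); (3, 0) → (3, 0); (-3, 5) → (-3, -15); (1, 3) → (1, -9)
T2 translate by (4, 5): (0, -15) → (4, -10); (3, 15) → (7, 20); (3, 0) → (7, 5); (-3, -15) → (1, -10); (1, -9) → (5, -4)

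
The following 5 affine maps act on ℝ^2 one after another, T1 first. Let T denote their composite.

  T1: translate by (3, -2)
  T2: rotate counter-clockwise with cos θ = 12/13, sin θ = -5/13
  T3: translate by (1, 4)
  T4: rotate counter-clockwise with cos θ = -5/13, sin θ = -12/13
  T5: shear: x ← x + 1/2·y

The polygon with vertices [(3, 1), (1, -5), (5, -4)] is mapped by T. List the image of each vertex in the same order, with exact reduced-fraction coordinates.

image vertices: (-785/169, -1010/169), (-60/13, -4/13), (-1439/169, -648/169)

T1 translate by (3, -2): (3, 1) → (6, -1); (1, -5) → (4, -7); (5, -4) → (8, -6)
T2 rotate counter-clockwise with cos θ = 12/13, sin θ = -5/13: (6, -1) → (67/13, -42/13); (4, -7) → (1, -8); (8, -6) → (66/13, -112/13)
T3 translate by (1, 4): (67/13, -42/13) → (80/13, 10/13); (1, -8) → (2, -4); (66/13, -112/13) → (79/13, -60/13)
T4 rotate counter-clockwise with cos θ = -5/13, sin θ = -12/13: (80/13, 10/13) → (-280/169, -1010/169); (2, -4) → (-58/13, -4/13); (79/13, -60/13) → (-1115/169, -648/169)
T5 shear: x ← x + 1/2·y: (-280/169, -1010/169) → (-785/169, -1010/169); (-58/13, -4/13) → (-60/13, -4/13); (-1115/169, -648/169) → (-1439/169, -648/169)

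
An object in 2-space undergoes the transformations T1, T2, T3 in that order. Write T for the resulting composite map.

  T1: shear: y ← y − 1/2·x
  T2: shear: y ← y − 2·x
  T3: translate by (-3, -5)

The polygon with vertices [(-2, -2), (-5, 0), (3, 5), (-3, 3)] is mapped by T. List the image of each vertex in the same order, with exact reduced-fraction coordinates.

T1 shear: y ← y − 1/2·x: (-2, -2) → (-2, -1); (-5, 0) → (-5, 5/2); (3, 5) → (3, 7/2); (-3, 3) → (-3, 9/2)
T2 shear: y ← y − 2·x: (-2, -1) → (-2, 3); (-5, 5/2) → (-5, 25/2); (3, 7/2) → (3, -5/2); (-3, 9/2) → (-3, 21/2)
T3 translate by (-3, -5): (-2, 3) → (-5, -2); (-5, 25/2) → (-8, 15/2); (3, -5/2) → (0, -15/2); (-3, 21/2) → (-6, 11/2)

image vertices: (-5, -2), (-8, 15/2), (0, -15/2), (-6, 11/2)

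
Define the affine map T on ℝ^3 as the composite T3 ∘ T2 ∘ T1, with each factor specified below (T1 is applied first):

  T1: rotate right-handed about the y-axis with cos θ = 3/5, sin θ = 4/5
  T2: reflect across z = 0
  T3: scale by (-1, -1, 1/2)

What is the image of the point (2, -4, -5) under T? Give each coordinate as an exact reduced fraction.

T(p) = (14/5, 4, 23/10)

T1 rotate right-handed about the y-axis with cos θ = 3/5, sin θ = 4/5: (2, -4, -5) → (-14/5, -4, -23/5)
T2 reflect across z = 0: (-14/5, -4, -23/5) → (-14/5, -4, 23/5)
T3 scale by (-1, -1, 1/2): (-14/5, -4, 23/5) → (14/5, 4, 23/10)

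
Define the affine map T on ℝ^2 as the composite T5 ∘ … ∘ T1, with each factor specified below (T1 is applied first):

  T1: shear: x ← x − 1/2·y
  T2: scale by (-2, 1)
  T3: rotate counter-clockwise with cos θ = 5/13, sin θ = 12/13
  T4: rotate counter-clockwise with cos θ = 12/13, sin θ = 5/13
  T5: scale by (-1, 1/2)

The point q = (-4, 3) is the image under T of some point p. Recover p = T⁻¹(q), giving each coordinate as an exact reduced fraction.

p = (-5, -4)

T1 = [1 -1/2 0; 0 1 0; 0 0 1]
T2·T1 = [-2 1 0; 0 1 0; 0 0 1]
T3·…·T1 = [-10/13 -7/13 0; -24/13 17/13 0; 0 0 1]
T4·…·T1 = [0 -1 0; -2 1 0; 0 0 1]
T5·…·T1 = [0 1 0; -1 1/2 0; 0 0 1]
det M = 1; M⁻¹ = [1/2 -1 0; 1 0 0; 0 0 1]
M⁻¹ · (-4, 3)ᵀ = (-5, -4)ᵀ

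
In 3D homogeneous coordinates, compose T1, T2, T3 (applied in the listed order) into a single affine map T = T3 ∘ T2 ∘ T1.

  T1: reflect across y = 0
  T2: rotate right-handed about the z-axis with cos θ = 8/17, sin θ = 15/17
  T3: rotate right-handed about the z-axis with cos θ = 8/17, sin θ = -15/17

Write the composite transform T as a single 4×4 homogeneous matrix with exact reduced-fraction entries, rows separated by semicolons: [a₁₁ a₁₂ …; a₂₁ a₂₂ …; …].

T = [1 0 0 0; 0 -1 0 0; 0 0 1 0; 0 0 0 1]

T1 = [1 0 0 0; 0 -1 0 0; 0 0 1 0; 0 0 0 1]
T2·T1 = [8/17 15/17 0 0; 15/17 -8/17 0 0; 0 0 1 0; 0 0 0 1]
T3·…·T1 = [1 0 0 0; 0 -1 0 0; 0 0 1 0; 0 0 0 1]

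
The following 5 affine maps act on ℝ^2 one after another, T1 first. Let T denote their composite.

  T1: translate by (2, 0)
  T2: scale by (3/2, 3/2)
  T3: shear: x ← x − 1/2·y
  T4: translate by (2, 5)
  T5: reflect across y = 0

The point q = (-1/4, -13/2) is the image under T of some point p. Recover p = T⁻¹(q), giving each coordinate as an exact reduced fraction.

T1 = [1 0 2; 0 1 0; 0 0 1]
T2·T1 = [3/2 0 3; 0 3/2 0; 0 0 1]
T3·…·T1 = [3/2 -3/4 3; 0 3/2 0; 0 0 1]
T4·…·T1 = [3/2 -3/4 5; 0 3/2 5; 0 0 1]
T5·…·T1 = [3/2 -3/4 5; 0 -3/2 -5; 0 0 1]
det M = -9/4; M⁻¹ = [2/3 -1/3 -5; 0 -2/3 -10/3; 0 0 1]
M⁻¹ · (-1/4, -13/2)ᵀ = (-3, 1)ᵀ

p = (-3, 1)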